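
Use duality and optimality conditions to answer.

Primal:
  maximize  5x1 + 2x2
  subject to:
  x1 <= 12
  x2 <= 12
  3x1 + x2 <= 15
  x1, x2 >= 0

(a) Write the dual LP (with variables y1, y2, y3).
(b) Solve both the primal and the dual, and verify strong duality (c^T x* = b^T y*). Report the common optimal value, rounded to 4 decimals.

The standard primal-dual pair for 'max c^T x s.t. A x <= b, x >= 0' is:
  Dual:  min b^T y  s.t.  A^T y >= c,  y >= 0.

So the dual LP is:
  minimize  12y1 + 12y2 + 15y3
  subject to:
    y1 + 3y3 >= 5
    y2 + y3 >= 2
    y1, y2, y3 >= 0

Solving the primal: x* = (1, 12).
  primal value c^T x* = 29.
Solving the dual: y* = (0, 0.3333, 1.6667).
  dual value b^T y* = 29.
Strong duality: c^T x* = b^T y*. Confirmed.

29


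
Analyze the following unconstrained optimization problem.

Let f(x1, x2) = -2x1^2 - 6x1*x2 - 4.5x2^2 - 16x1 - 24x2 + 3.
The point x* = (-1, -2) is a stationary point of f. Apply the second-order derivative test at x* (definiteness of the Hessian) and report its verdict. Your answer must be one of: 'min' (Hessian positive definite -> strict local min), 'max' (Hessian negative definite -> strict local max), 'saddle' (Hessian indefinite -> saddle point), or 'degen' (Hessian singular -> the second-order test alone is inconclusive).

Compute the Hessian H = grad^2 f:
  H = [[-4, -6], [-6, -9]]
Verify stationarity: grad f(x*) = H x* + g = (0, 0).
Eigenvalues of H: -13, 0.
H has a zero eigenvalue (singular; negative semidefinite but not definite), so H is neither positive definite, negative definite, nor indefinite. The second-order test alone is inconclusive -> degen.
(Indeed, f is constant along the null direction of H through x*, so x* is not a strict local extremum.)

degen


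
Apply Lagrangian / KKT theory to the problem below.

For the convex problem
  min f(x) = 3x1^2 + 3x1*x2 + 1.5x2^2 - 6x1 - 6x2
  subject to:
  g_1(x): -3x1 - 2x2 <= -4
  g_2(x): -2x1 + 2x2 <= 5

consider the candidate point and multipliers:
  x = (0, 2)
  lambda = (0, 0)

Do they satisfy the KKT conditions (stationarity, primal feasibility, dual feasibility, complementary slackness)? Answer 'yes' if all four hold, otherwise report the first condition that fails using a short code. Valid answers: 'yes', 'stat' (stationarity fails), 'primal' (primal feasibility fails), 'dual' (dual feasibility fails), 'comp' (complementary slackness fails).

Gradient of f: grad f(x) = Q x + c = (0, 0)
Constraint values g_i(x) = a_i^T x - b_i:
  g_1((0, 2)) = 0
  g_2((0, 2)) = -1
Stationarity residual: grad f(x) + sum_i lambda_i a_i = (0, 0)
  -> stationarity OK
Primal feasibility (all g_i <= 0): OK
Dual feasibility (all lambda_i >= 0): OK
Complementary slackness (lambda_i * g_i(x) = 0 for all i): OK

Verdict: yes, KKT holds.

yes


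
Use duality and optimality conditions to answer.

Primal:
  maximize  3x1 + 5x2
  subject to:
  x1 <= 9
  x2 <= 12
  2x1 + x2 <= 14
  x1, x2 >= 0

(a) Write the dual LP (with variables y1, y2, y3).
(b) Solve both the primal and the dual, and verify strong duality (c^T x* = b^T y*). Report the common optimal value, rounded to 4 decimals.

The standard primal-dual pair for 'max c^T x s.t. A x <= b, x >= 0' is:
  Dual:  min b^T y  s.t.  A^T y >= c,  y >= 0.

So the dual LP is:
  minimize  9y1 + 12y2 + 14y3
  subject to:
    y1 + 2y3 >= 3
    y2 + y3 >= 5
    y1, y2, y3 >= 0

Solving the primal: x* = (1, 12).
  primal value c^T x* = 63.
Solving the dual: y* = (0, 3.5, 1.5).
  dual value b^T y* = 63.
Strong duality: c^T x* = b^T y*. Confirmed.

63


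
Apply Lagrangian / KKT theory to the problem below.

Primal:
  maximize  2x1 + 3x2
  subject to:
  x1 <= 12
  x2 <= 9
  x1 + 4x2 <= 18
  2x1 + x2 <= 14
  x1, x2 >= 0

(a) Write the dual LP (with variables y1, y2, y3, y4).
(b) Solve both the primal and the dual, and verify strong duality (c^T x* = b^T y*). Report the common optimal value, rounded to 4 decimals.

The standard primal-dual pair for 'max c^T x s.t. A x <= b, x >= 0' is:
  Dual:  min b^T y  s.t.  A^T y >= c,  y >= 0.

So the dual LP is:
  minimize  12y1 + 9y2 + 18y3 + 14y4
  subject to:
    y1 + y3 + 2y4 >= 2
    y2 + 4y3 + y4 >= 3
    y1, y2, y3, y4 >= 0

Solving the primal: x* = (5.4286, 3.1429).
  primal value c^T x* = 20.2857.
Solving the dual: y* = (0, 0, 0.5714, 0.7143).
  dual value b^T y* = 20.2857.
Strong duality: c^T x* = b^T y*. Confirmed.

20.2857


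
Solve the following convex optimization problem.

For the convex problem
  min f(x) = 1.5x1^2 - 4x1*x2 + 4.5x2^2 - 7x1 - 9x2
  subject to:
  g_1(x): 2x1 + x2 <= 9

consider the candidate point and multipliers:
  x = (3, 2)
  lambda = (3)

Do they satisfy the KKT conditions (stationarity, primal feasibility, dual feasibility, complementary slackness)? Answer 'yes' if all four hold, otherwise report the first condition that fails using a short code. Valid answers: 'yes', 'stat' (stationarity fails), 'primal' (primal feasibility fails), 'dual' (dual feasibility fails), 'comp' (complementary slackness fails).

Gradient of f: grad f(x) = Q x + c = (-6, -3)
Constraint values g_i(x) = a_i^T x - b_i:
  g_1((3, 2)) = -1
Stationarity residual: grad f(x) + sum_i lambda_i a_i = (0, 0)
  -> stationarity OK
Primal feasibility (all g_i <= 0): OK
Dual feasibility (all lambda_i >= 0): OK
Complementary slackness (lambda_i * g_i(x) = 0 for all i): FAILS

Verdict: the first failing condition is complementary_slackness -> comp.

comp


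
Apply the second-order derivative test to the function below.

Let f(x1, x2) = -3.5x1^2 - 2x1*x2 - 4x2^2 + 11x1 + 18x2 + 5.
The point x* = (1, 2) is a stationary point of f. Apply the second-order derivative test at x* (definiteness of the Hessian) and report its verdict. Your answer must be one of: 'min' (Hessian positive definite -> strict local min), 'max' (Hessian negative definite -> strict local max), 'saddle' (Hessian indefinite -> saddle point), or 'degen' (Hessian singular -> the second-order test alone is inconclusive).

Compute the Hessian H = grad^2 f:
  H = [[-7, -2], [-2, -8]]
Verify stationarity: grad f(x*) = H x* + g = (0, 0).
Eigenvalues of H: -9.5616, -5.4384.
Both eigenvalues < 0, so H is negative definite -> x* is a strict local max.

max


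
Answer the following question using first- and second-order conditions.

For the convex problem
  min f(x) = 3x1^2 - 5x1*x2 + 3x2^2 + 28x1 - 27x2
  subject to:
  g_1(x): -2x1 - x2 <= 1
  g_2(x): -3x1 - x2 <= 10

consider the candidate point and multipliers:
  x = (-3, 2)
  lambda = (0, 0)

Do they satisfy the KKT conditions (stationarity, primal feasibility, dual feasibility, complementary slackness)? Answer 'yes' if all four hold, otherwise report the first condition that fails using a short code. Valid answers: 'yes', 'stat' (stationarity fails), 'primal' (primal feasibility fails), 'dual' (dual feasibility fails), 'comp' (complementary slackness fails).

Gradient of f: grad f(x) = Q x + c = (0, 0)
Constraint values g_i(x) = a_i^T x - b_i:
  g_1((-3, 2)) = 3
  g_2((-3, 2)) = -3
Stationarity residual: grad f(x) + sum_i lambda_i a_i = (0, 0)
  -> stationarity OK
Primal feasibility (all g_i <= 0): FAILS
Dual feasibility (all lambda_i >= 0): OK
Complementary slackness (lambda_i * g_i(x) = 0 for all i): OK

Verdict: the first failing condition is primal_feasibility -> primal.

primal


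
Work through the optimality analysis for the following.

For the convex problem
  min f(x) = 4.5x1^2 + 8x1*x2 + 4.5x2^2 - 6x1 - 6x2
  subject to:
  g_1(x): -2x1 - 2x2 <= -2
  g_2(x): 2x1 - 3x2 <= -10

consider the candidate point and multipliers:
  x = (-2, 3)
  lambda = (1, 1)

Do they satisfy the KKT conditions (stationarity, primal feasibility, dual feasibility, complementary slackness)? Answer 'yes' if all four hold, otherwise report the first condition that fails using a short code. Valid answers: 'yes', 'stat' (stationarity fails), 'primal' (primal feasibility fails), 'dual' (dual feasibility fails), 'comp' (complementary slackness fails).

Gradient of f: grad f(x) = Q x + c = (0, 5)
Constraint values g_i(x) = a_i^T x - b_i:
  g_1((-2, 3)) = 0
  g_2((-2, 3)) = -3
Stationarity residual: grad f(x) + sum_i lambda_i a_i = (0, 0)
  -> stationarity OK
Primal feasibility (all g_i <= 0): OK
Dual feasibility (all lambda_i >= 0): OK
Complementary slackness (lambda_i * g_i(x) = 0 for all i): FAILS

Verdict: the first failing condition is complementary_slackness -> comp.

comp


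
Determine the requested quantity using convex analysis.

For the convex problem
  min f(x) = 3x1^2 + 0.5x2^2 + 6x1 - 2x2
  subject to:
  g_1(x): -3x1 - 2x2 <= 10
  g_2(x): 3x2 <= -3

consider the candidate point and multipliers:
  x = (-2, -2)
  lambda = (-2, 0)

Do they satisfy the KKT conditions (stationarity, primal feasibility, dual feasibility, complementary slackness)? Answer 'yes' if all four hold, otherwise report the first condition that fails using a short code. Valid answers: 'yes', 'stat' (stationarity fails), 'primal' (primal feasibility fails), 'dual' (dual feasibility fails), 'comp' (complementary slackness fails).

Gradient of f: grad f(x) = Q x + c = (-6, -4)
Constraint values g_i(x) = a_i^T x - b_i:
  g_1((-2, -2)) = 0
  g_2((-2, -2)) = -3
Stationarity residual: grad f(x) + sum_i lambda_i a_i = (0, 0)
  -> stationarity OK
Primal feasibility (all g_i <= 0): OK
Dual feasibility (all lambda_i >= 0): FAILS
Complementary slackness (lambda_i * g_i(x) = 0 for all i): OK

Verdict: the first failing condition is dual_feasibility -> dual.

dual


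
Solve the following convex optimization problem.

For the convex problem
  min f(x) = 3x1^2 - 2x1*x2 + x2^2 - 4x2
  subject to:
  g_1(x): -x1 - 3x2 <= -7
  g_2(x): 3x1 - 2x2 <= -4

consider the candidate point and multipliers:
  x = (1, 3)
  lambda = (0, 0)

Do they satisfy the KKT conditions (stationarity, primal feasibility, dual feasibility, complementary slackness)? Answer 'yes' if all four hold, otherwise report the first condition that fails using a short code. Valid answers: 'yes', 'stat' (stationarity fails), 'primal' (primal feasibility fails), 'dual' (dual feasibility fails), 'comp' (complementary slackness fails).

Gradient of f: grad f(x) = Q x + c = (0, 0)
Constraint values g_i(x) = a_i^T x - b_i:
  g_1((1, 3)) = -3
  g_2((1, 3)) = 1
Stationarity residual: grad f(x) + sum_i lambda_i a_i = (0, 0)
  -> stationarity OK
Primal feasibility (all g_i <= 0): FAILS
Dual feasibility (all lambda_i >= 0): OK
Complementary slackness (lambda_i * g_i(x) = 0 for all i): OK

Verdict: the first failing condition is primal_feasibility -> primal.

primal


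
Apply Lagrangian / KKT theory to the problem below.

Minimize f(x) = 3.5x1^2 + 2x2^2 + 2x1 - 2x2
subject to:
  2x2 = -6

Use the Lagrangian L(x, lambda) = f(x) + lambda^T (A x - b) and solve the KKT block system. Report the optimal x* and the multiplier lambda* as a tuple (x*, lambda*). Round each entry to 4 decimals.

Form the Lagrangian:
  L(x, lambda) = (1/2) x^T Q x + c^T x + lambda^T (A x - b)
Stationarity (grad_x L = 0): Q x + c + A^T lambda = 0.
Primal feasibility: A x = b.

This gives the KKT block system:
  [ Q   A^T ] [ x     ]   [-c ]
  [ A    0  ] [ lambda ] = [ b ]

Solving the linear system:
  x*      = (-0.2857, -3)
  lambda* = (7)
  f(x*)   = 23.7143

x* = (-0.2857, -3), lambda* = (7)


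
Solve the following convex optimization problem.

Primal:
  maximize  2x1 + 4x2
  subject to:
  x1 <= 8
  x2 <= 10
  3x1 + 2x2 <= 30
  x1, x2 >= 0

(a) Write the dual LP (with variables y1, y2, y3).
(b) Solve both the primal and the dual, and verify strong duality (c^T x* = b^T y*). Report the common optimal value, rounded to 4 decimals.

The standard primal-dual pair for 'max c^T x s.t. A x <= b, x >= 0' is:
  Dual:  min b^T y  s.t.  A^T y >= c,  y >= 0.

So the dual LP is:
  minimize  8y1 + 10y2 + 30y3
  subject to:
    y1 + 3y3 >= 2
    y2 + 2y3 >= 4
    y1, y2, y3 >= 0

Solving the primal: x* = (3.3333, 10).
  primal value c^T x* = 46.6667.
Solving the dual: y* = (0, 2.6667, 0.6667).
  dual value b^T y* = 46.6667.
Strong duality: c^T x* = b^T y*. Confirmed.

46.6667


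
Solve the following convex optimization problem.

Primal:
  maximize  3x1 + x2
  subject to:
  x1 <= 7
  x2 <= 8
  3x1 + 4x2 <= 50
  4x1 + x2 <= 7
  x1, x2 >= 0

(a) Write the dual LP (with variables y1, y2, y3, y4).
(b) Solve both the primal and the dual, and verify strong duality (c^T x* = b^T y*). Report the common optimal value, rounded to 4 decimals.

The standard primal-dual pair for 'max c^T x s.t. A x <= b, x >= 0' is:
  Dual:  min b^T y  s.t.  A^T y >= c,  y >= 0.

So the dual LP is:
  minimize  7y1 + 8y2 + 50y3 + 7y4
  subject to:
    y1 + 3y3 + 4y4 >= 3
    y2 + 4y3 + y4 >= 1
    y1, y2, y3, y4 >= 0

Solving the primal: x* = (0, 7).
  primal value c^T x* = 7.
Solving the dual: y* = (0, 0, 0, 1).
  dual value b^T y* = 7.
Strong duality: c^T x* = b^T y*. Confirmed.

7


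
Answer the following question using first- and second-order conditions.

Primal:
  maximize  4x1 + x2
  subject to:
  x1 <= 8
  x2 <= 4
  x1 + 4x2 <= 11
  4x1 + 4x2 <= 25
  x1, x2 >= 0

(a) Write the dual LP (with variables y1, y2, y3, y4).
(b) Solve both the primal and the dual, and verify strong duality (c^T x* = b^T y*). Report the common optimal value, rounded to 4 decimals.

The standard primal-dual pair for 'max c^T x s.t. A x <= b, x >= 0' is:
  Dual:  min b^T y  s.t.  A^T y >= c,  y >= 0.

So the dual LP is:
  minimize  8y1 + 4y2 + 11y3 + 25y4
  subject to:
    y1 + y3 + 4y4 >= 4
    y2 + 4y3 + 4y4 >= 1
    y1, y2, y3, y4 >= 0

Solving the primal: x* = (6.25, 0).
  primal value c^T x* = 25.
Solving the dual: y* = (0, 0, 0, 1).
  dual value b^T y* = 25.
Strong duality: c^T x* = b^T y*. Confirmed.

25


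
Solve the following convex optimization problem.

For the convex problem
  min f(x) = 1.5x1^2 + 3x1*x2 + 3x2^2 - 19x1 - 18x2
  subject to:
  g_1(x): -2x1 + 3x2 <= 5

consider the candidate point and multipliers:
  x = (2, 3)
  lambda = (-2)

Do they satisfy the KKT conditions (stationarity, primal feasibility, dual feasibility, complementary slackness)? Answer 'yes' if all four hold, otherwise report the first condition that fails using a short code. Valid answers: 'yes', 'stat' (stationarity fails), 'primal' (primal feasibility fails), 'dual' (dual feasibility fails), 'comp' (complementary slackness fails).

Gradient of f: grad f(x) = Q x + c = (-4, 6)
Constraint values g_i(x) = a_i^T x - b_i:
  g_1((2, 3)) = 0
Stationarity residual: grad f(x) + sum_i lambda_i a_i = (0, 0)
  -> stationarity OK
Primal feasibility (all g_i <= 0): OK
Dual feasibility (all lambda_i >= 0): FAILS
Complementary slackness (lambda_i * g_i(x) = 0 for all i): OK

Verdict: the first failing condition is dual_feasibility -> dual.

dual


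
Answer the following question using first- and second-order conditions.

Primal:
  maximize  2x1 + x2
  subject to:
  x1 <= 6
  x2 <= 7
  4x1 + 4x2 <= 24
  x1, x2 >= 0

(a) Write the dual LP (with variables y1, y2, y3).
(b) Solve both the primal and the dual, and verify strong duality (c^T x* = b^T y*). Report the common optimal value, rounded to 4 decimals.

The standard primal-dual pair for 'max c^T x s.t. A x <= b, x >= 0' is:
  Dual:  min b^T y  s.t.  A^T y >= c,  y >= 0.

So the dual LP is:
  minimize  6y1 + 7y2 + 24y3
  subject to:
    y1 + 4y3 >= 2
    y2 + 4y3 >= 1
    y1, y2, y3 >= 0

Solving the primal: x* = (6, 0).
  primal value c^T x* = 12.
Solving the dual: y* = (1, 0, 0.25).
  dual value b^T y* = 12.
Strong duality: c^T x* = b^T y*. Confirmed.

12


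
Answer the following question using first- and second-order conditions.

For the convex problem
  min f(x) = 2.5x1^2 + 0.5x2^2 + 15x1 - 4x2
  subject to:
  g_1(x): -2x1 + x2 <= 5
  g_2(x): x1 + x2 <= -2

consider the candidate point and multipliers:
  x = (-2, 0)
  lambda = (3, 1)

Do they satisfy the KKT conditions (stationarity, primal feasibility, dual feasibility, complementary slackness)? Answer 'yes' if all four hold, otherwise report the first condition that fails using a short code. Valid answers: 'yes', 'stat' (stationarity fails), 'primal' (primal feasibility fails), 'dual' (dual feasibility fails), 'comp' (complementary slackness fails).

Gradient of f: grad f(x) = Q x + c = (5, -4)
Constraint values g_i(x) = a_i^T x - b_i:
  g_1((-2, 0)) = -1
  g_2((-2, 0)) = 0
Stationarity residual: grad f(x) + sum_i lambda_i a_i = (0, 0)
  -> stationarity OK
Primal feasibility (all g_i <= 0): OK
Dual feasibility (all lambda_i >= 0): OK
Complementary slackness (lambda_i * g_i(x) = 0 for all i): FAILS

Verdict: the first failing condition is complementary_slackness -> comp.

comp


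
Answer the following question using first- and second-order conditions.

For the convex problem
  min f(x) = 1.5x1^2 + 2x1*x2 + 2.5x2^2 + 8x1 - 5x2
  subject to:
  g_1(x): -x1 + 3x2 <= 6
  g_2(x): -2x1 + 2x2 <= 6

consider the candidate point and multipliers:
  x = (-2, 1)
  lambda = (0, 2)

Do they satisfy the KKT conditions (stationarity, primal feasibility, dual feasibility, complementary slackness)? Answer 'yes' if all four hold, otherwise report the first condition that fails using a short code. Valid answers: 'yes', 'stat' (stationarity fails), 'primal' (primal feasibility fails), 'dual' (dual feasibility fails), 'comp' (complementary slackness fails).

Gradient of f: grad f(x) = Q x + c = (4, -4)
Constraint values g_i(x) = a_i^T x - b_i:
  g_1((-2, 1)) = -1
  g_2((-2, 1)) = 0
Stationarity residual: grad f(x) + sum_i lambda_i a_i = (0, 0)
  -> stationarity OK
Primal feasibility (all g_i <= 0): OK
Dual feasibility (all lambda_i >= 0): OK
Complementary slackness (lambda_i * g_i(x) = 0 for all i): OK

Verdict: yes, KKT holds.

yes


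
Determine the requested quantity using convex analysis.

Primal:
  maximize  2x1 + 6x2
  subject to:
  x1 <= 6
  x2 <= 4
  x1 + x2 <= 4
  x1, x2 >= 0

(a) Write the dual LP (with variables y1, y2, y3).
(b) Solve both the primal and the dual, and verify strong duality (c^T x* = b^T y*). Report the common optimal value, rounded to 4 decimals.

The standard primal-dual pair for 'max c^T x s.t. A x <= b, x >= 0' is:
  Dual:  min b^T y  s.t.  A^T y >= c,  y >= 0.

So the dual LP is:
  minimize  6y1 + 4y2 + 4y3
  subject to:
    y1 + y3 >= 2
    y2 + y3 >= 6
    y1, y2, y3 >= 0

Solving the primal: x* = (0, 4).
  primal value c^T x* = 24.
Solving the dual: y* = (0, 4, 2).
  dual value b^T y* = 24.
Strong duality: c^T x* = b^T y*. Confirmed.

24


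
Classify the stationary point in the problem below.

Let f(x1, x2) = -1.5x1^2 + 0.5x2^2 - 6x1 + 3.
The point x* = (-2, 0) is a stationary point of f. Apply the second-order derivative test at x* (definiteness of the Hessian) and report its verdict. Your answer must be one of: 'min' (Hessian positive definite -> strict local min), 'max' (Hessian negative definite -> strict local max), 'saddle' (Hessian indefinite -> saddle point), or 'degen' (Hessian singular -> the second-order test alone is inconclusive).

Compute the Hessian H = grad^2 f:
  H = [[-3, 0], [0, 1]]
Verify stationarity: grad f(x*) = H x* + g = (0, 0).
Eigenvalues of H: -3, 1.
Eigenvalues have mixed signs, so H is indefinite -> x* is a saddle point.

saddle


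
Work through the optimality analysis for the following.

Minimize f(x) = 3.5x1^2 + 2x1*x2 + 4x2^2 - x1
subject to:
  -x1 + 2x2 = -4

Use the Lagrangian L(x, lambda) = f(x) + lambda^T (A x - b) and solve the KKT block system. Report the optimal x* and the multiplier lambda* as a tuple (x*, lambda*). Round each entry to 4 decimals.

Form the Lagrangian:
  L(x, lambda) = (1/2) x^T Q x + c^T x + lambda^T (A x - b)
Stationarity (grad_x L = 0): Q x + c + A^T lambda = 0.
Primal feasibility: A x = b.

This gives the KKT block system:
  [ Q   A^T ] [ x     ]   [-c ]
  [ A    0  ] [ lambda ] = [ b ]

Solving the linear system:
  x*      = (1.1818, -1.4091)
  lambda* = (4.4545)
  f(x*)   = 8.3182

x* = (1.1818, -1.4091), lambda* = (4.4545)


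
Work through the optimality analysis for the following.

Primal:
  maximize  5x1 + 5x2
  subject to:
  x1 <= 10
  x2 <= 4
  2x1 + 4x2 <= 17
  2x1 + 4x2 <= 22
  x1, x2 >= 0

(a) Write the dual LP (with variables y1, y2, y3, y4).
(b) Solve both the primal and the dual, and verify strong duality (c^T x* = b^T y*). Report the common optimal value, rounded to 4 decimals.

The standard primal-dual pair for 'max c^T x s.t. A x <= b, x >= 0' is:
  Dual:  min b^T y  s.t.  A^T y >= c,  y >= 0.

So the dual LP is:
  minimize  10y1 + 4y2 + 17y3 + 22y4
  subject to:
    y1 + 2y3 + 2y4 >= 5
    y2 + 4y3 + 4y4 >= 5
    y1, y2, y3, y4 >= 0

Solving the primal: x* = (8.5, 0).
  primal value c^T x* = 42.5.
Solving the dual: y* = (0, 0, 2.5, 0).
  dual value b^T y* = 42.5.
Strong duality: c^T x* = b^T y*. Confirmed.

42.5


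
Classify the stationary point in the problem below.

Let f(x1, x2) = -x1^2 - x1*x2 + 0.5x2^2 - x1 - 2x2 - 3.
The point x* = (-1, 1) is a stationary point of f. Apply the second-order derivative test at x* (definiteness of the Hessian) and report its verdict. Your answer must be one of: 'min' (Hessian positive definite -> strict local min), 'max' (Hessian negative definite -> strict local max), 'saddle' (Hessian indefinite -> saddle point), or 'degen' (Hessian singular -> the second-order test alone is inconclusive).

Compute the Hessian H = grad^2 f:
  H = [[-2, -1], [-1, 1]]
Verify stationarity: grad f(x*) = H x* + g = (0, 0).
Eigenvalues of H: -2.3028, 1.3028.
Eigenvalues have mixed signs, so H is indefinite -> x* is a saddle point.

saddle


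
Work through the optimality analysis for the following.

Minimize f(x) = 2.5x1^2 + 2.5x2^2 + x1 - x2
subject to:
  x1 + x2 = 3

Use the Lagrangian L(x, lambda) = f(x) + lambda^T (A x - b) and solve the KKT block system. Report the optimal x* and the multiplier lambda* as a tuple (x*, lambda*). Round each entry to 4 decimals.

Form the Lagrangian:
  L(x, lambda) = (1/2) x^T Q x + c^T x + lambda^T (A x - b)
Stationarity (grad_x L = 0): Q x + c + A^T lambda = 0.
Primal feasibility: A x = b.

This gives the KKT block system:
  [ Q   A^T ] [ x     ]   [-c ]
  [ A    0  ] [ lambda ] = [ b ]

Solving the linear system:
  x*      = (1.3, 1.7)
  lambda* = (-7.5)
  f(x*)   = 11.05

x* = (1.3, 1.7), lambda* = (-7.5)


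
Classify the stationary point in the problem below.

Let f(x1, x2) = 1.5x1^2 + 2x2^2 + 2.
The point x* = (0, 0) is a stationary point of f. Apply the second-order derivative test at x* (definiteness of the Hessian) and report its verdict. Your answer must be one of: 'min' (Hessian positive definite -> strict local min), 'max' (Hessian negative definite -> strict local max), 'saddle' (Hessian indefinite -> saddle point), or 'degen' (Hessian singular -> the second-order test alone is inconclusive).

Compute the Hessian H = grad^2 f:
  H = [[3, 0], [0, 4]]
Verify stationarity: grad f(x*) = H x* + g = (0, 0).
Eigenvalues of H: 3, 4.
Both eigenvalues > 0, so H is positive definite -> x* is a strict local min.

min


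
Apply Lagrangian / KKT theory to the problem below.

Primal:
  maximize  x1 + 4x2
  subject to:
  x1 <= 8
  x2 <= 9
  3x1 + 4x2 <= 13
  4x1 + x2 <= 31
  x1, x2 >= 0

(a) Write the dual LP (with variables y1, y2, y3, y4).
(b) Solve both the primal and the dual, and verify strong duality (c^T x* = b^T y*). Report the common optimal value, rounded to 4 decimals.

The standard primal-dual pair for 'max c^T x s.t. A x <= b, x >= 0' is:
  Dual:  min b^T y  s.t.  A^T y >= c,  y >= 0.

So the dual LP is:
  minimize  8y1 + 9y2 + 13y3 + 31y4
  subject to:
    y1 + 3y3 + 4y4 >= 1
    y2 + 4y3 + y4 >= 4
    y1, y2, y3, y4 >= 0

Solving the primal: x* = (0, 3.25).
  primal value c^T x* = 13.
Solving the dual: y* = (0, 0, 1, 0).
  dual value b^T y* = 13.
Strong duality: c^T x* = b^T y*. Confirmed.

13


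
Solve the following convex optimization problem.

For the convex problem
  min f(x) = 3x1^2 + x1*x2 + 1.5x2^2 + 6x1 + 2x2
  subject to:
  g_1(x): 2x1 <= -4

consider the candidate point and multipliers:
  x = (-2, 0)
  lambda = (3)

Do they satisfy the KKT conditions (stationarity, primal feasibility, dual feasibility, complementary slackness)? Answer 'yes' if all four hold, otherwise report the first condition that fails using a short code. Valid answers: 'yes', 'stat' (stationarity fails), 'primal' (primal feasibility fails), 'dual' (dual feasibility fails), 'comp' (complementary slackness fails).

Gradient of f: grad f(x) = Q x + c = (-6, 0)
Constraint values g_i(x) = a_i^T x - b_i:
  g_1((-2, 0)) = 0
Stationarity residual: grad f(x) + sum_i lambda_i a_i = (0, 0)
  -> stationarity OK
Primal feasibility (all g_i <= 0): OK
Dual feasibility (all lambda_i >= 0): OK
Complementary slackness (lambda_i * g_i(x) = 0 for all i): OK

Verdict: yes, KKT holds.

yes


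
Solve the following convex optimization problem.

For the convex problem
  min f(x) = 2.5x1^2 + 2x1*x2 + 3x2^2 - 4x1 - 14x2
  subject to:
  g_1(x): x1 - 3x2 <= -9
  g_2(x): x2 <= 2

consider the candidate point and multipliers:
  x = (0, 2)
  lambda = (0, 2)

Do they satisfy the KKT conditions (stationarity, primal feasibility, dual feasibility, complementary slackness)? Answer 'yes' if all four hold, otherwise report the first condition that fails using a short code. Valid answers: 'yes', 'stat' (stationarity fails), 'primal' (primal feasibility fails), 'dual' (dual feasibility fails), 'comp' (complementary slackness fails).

Gradient of f: grad f(x) = Q x + c = (0, -2)
Constraint values g_i(x) = a_i^T x - b_i:
  g_1((0, 2)) = 3
  g_2((0, 2)) = 0
Stationarity residual: grad f(x) + sum_i lambda_i a_i = (0, 0)
  -> stationarity OK
Primal feasibility (all g_i <= 0): FAILS
Dual feasibility (all lambda_i >= 0): OK
Complementary slackness (lambda_i * g_i(x) = 0 for all i): OK

Verdict: the first failing condition is primal_feasibility -> primal.

primal


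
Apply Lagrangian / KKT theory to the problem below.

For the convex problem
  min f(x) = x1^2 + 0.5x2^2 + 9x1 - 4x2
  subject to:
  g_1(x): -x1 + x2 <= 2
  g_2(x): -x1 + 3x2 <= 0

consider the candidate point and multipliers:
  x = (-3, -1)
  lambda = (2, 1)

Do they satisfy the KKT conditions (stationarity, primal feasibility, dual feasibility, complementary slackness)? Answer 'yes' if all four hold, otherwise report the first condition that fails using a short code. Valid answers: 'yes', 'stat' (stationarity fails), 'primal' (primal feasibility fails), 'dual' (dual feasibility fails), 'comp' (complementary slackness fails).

Gradient of f: grad f(x) = Q x + c = (3, -5)
Constraint values g_i(x) = a_i^T x - b_i:
  g_1((-3, -1)) = 0
  g_2((-3, -1)) = 0
Stationarity residual: grad f(x) + sum_i lambda_i a_i = (0, 0)
  -> stationarity OK
Primal feasibility (all g_i <= 0): OK
Dual feasibility (all lambda_i >= 0): OK
Complementary slackness (lambda_i * g_i(x) = 0 for all i): OK

Verdict: yes, KKT holds.

yes


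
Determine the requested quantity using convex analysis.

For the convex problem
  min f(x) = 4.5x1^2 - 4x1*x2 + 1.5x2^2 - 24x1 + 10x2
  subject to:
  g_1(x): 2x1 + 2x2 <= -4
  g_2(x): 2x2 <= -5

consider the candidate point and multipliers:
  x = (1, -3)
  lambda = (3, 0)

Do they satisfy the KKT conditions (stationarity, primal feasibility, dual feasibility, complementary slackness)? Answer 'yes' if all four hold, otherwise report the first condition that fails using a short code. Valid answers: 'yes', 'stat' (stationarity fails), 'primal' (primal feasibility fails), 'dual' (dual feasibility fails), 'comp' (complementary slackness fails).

Gradient of f: grad f(x) = Q x + c = (-3, -3)
Constraint values g_i(x) = a_i^T x - b_i:
  g_1((1, -3)) = 0
  g_2((1, -3)) = -1
Stationarity residual: grad f(x) + sum_i lambda_i a_i = (3, 3)
  -> stationarity FAILS
Primal feasibility (all g_i <= 0): OK
Dual feasibility (all lambda_i >= 0): OK
Complementary slackness (lambda_i * g_i(x) = 0 for all i): OK

Verdict: the first failing condition is stationarity -> stat.

stat


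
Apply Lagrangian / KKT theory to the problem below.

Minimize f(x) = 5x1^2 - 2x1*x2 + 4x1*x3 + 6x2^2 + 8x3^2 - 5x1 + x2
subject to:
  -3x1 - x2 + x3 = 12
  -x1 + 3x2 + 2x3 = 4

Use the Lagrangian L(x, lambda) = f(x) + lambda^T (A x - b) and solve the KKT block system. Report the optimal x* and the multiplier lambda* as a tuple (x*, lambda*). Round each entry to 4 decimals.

Form the Lagrangian:
  L(x, lambda) = (1/2) x^T Q x + c^T x + lambda^T (A x - b)
Stationarity (grad_x L = 0): Q x + c + A^T lambda = 0.
Primal feasibility: A x = b.

This gives the KKT block system:
  [ Q   A^T ] [ x     ]   [-c ]
  [ A    0  ] [ lambda ] = [ b ]

Solving the linear system:
  x*      = (-3.1887, -0.8113, 1.6226)
  lambda* = (-8.8679, -2.1698)
  f(x*)   = 65.1132

x* = (-3.1887, -0.8113, 1.6226), lambda* = (-8.8679, -2.1698)


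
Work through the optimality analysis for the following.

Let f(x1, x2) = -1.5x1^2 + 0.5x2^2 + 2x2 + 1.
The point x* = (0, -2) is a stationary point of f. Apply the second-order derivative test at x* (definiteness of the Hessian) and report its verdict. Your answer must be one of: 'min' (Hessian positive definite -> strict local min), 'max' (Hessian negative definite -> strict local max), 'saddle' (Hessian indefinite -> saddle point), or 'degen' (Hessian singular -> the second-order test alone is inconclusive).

Compute the Hessian H = grad^2 f:
  H = [[-3, 0], [0, 1]]
Verify stationarity: grad f(x*) = H x* + g = (0, 0).
Eigenvalues of H: -3, 1.
Eigenvalues have mixed signs, so H is indefinite -> x* is a saddle point.

saddle


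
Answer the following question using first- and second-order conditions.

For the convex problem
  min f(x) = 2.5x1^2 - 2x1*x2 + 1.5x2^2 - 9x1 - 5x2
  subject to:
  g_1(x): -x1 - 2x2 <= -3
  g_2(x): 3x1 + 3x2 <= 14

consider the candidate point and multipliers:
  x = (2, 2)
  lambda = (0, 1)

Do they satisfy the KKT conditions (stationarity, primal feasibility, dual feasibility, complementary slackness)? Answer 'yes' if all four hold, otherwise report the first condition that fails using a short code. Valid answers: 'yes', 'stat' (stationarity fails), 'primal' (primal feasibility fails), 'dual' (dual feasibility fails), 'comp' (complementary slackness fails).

Gradient of f: grad f(x) = Q x + c = (-3, -3)
Constraint values g_i(x) = a_i^T x - b_i:
  g_1((2, 2)) = -3
  g_2((2, 2)) = -2
Stationarity residual: grad f(x) + sum_i lambda_i a_i = (0, 0)
  -> stationarity OK
Primal feasibility (all g_i <= 0): OK
Dual feasibility (all lambda_i >= 0): OK
Complementary slackness (lambda_i * g_i(x) = 0 for all i): FAILS

Verdict: the first failing condition is complementary_slackness -> comp.

comp


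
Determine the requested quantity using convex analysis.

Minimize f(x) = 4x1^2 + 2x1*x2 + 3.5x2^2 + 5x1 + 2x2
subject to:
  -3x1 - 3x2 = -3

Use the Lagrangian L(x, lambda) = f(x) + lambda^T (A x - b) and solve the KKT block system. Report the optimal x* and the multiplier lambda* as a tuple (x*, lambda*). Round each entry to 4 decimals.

Form the Lagrangian:
  L(x, lambda) = (1/2) x^T Q x + c^T x + lambda^T (A x - b)
Stationarity (grad_x L = 0): Q x + c + A^T lambda = 0.
Primal feasibility: A x = b.

This gives the KKT block system:
  [ Q   A^T ] [ x     ]   [-c ]
  [ A    0  ] [ lambda ] = [ b ]

Solving the linear system:
  x*      = (0.1818, 0.8182)
  lambda* = (2.697)
  f(x*)   = 5.3182

x* = (0.1818, 0.8182), lambda* = (2.697)


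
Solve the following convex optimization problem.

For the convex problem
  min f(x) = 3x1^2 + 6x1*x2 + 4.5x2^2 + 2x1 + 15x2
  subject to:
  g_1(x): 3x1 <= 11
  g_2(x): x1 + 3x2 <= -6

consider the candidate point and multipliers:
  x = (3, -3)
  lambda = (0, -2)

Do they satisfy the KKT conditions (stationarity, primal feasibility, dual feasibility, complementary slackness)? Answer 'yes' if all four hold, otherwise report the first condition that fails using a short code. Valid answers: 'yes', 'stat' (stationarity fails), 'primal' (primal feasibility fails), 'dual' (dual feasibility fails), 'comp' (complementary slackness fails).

Gradient of f: grad f(x) = Q x + c = (2, 6)
Constraint values g_i(x) = a_i^T x - b_i:
  g_1((3, -3)) = -2
  g_2((3, -3)) = 0
Stationarity residual: grad f(x) + sum_i lambda_i a_i = (0, 0)
  -> stationarity OK
Primal feasibility (all g_i <= 0): OK
Dual feasibility (all lambda_i >= 0): FAILS
Complementary slackness (lambda_i * g_i(x) = 0 for all i): OK

Verdict: the first failing condition is dual_feasibility -> dual.

dual


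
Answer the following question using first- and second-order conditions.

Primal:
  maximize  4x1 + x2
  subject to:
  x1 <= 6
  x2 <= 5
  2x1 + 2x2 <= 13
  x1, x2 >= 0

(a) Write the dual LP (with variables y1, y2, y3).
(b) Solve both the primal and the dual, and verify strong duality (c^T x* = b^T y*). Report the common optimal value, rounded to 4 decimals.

The standard primal-dual pair for 'max c^T x s.t. A x <= b, x >= 0' is:
  Dual:  min b^T y  s.t.  A^T y >= c,  y >= 0.

So the dual LP is:
  minimize  6y1 + 5y2 + 13y3
  subject to:
    y1 + 2y3 >= 4
    y2 + 2y3 >= 1
    y1, y2, y3 >= 0

Solving the primal: x* = (6, 0.5).
  primal value c^T x* = 24.5.
Solving the dual: y* = (3, 0, 0.5).
  dual value b^T y* = 24.5.
Strong duality: c^T x* = b^T y*. Confirmed.

24.5


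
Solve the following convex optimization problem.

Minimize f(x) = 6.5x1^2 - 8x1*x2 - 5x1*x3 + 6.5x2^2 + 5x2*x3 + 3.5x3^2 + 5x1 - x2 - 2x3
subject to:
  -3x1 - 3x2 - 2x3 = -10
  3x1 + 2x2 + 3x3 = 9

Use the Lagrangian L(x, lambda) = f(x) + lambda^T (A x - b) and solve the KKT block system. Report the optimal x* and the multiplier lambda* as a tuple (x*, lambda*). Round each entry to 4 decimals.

Form the Lagrangian:
  L(x, lambda) = (1/2) x^T Q x + c^T x + lambda^T (A x - b)
Stationarity (grad_x L = 0): Q x + c + A^T lambda = 0.
Primal feasibility: A x = b.

This gives the KKT block system:
  [ Q   A^T ] [ x     ]   [-c ]
  [ A    0  ] [ lambda ] = [ b ]

Solving the linear system:
  x*      = (1.4061, 1.5563, 0.5563)
  lambda* = (5.401, 2.7188)
  f(x*)   = 16.9513

x* = (1.4061, 1.5563, 0.5563), lambda* = (5.401, 2.7188)


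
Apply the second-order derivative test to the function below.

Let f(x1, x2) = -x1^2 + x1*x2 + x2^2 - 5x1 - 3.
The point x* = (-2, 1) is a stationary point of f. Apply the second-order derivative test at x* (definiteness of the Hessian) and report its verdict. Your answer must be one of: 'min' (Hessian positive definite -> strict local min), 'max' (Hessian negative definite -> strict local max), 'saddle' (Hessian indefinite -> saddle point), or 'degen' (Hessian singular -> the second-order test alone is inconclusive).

Compute the Hessian H = grad^2 f:
  H = [[-2, 1], [1, 2]]
Verify stationarity: grad f(x*) = H x* + g = (0, 0).
Eigenvalues of H: -2.2361, 2.2361.
Eigenvalues have mixed signs, so H is indefinite -> x* is a saddle point.

saddle


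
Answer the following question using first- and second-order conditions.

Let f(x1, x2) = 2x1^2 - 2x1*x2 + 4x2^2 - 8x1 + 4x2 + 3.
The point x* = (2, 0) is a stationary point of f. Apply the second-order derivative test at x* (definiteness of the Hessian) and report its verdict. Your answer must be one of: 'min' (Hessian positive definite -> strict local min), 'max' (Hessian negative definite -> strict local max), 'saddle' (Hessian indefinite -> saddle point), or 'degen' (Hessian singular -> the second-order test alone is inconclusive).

Compute the Hessian H = grad^2 f:
  H = [[4, -2], [-2, 8]]
Verify stationarity: grad f(x*) = H x* + g = (0, 0).
Eigenvalues of H: 3.1716, 8.8284.
Both eigenvalues > 0, so H is positive definite -> x* is a strict local min.

min


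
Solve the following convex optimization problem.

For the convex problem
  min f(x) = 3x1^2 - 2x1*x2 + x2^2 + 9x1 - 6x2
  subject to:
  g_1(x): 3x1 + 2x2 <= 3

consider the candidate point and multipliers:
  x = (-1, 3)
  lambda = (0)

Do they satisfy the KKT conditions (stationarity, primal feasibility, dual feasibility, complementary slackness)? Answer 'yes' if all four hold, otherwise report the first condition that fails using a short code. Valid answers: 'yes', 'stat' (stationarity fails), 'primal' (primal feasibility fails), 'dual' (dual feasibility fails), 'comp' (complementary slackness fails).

Gradient of f: grad f(x) = Q x + c = (-3, 2)
Constraint values g_i(x) = a_i^T x - b_i:
  g_1((-1, 3)) = 0
Stationarity residual: grad f(x) + sum_i lambda_i a_i = (-3, 2)
  -> stationarity FAILS
Primal feasibility (all g_i <= 0): OK
Dual feasibility (all lambda_i >= 0): OK
Complementary slackness (lambda_i * g_i(x) = 0 for all i): OK

Verdict: the first failing condition is stationarity -> stat.

stat


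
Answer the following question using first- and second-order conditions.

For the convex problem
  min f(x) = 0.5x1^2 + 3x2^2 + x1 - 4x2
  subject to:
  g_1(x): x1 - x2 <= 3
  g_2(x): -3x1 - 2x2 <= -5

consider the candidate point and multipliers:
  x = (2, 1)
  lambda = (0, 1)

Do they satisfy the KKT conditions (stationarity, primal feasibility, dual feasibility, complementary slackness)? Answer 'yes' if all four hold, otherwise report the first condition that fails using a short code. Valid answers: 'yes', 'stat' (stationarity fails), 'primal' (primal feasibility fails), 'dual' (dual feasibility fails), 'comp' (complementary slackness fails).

Gradient of f: grad f(x) = Q x + c = (3, 2)
Constraint values g_i(x) = a_i^T x - b_i:
  g_1((2, 1)) = -2
  g_2((2, 1)) = -3
Stationarity residual: grad f(x) + sum_i lambda_i a_i = (0, 0)
  -> stationarity OK
Primal feasibility (all g_i <= 0): OK
Dual feasibility (all lambda_i >= 0): OK
Complementary slackness (lambda_i * g_i(x) = 0 for all i): FAILS

Verdict: the first failing condition is complementary_slackness -> comp.

comp


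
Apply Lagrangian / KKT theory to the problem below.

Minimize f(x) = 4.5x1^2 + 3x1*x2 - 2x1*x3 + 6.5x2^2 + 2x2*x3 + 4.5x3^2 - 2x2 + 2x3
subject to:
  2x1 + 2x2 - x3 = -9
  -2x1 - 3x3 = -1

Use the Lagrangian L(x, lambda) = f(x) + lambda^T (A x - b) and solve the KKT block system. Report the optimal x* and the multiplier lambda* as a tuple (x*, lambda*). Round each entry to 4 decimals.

Form the Lagrangian:
  L(x, lambda) = (1/2) x^T Q x + c^T x + lambda^T (A x - b)
Stationarity (grad_x L = 0): Q x + c + A^T lambda = 0.
Primal feasibility: A x = b.

This gives the KKT block system:
  [ Q   A^T ] [ x     ]   [-c ]
  [ A    0  ] [ lambda ] = [ b ]

Solving the linear system:
  x*      = (-1.9126, -1.7832, 1.6084)
  lambda* = (13.8511, 0.9612)
  f(x*)   = 66.2023

x* = (-1.9126, -1.7832, 1.6084), lambda* = (13.8511, 0.9612)


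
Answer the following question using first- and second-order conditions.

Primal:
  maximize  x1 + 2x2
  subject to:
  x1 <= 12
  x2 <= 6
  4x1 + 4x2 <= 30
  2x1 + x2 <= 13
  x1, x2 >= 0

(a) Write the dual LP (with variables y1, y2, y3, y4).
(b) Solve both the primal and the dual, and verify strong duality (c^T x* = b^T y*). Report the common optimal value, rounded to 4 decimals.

The standard primal-dual pair for 'max c^T x s.t. A x <= b, x >= 0' is:
  Dual:  min b^T y  s.t.  A^T y >= c,  y >= 0.

So the dual LP is:
  minimize  12y1 + 6y2 + 30y3 + 13y4
  subject to:
    y1 + 4y3 + 2y4 >= 1
    y2 + 4y3 + y4 >= 2
    y1, y2, y3, y4 >= 0

Solving the primal: x* = (1.5, 6).
  primal value c^T x* = 13.5.
Solving the dual: y* = (0, 1, 0.25, 0).
  dual value b^T y* = 13.5.
Strong duality: c^T x* = b^T y*. Confirmed.

13.5


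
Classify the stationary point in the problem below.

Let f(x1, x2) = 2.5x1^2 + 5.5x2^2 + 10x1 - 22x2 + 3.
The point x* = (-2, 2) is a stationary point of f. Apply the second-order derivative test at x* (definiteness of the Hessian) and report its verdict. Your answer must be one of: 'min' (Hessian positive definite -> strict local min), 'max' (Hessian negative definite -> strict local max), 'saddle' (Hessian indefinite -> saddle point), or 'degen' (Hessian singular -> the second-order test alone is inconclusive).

Compute the Hessian H = grad^2 f:
  H = [[5, 0], [0, 11]]
Verify stationarity: grad f(x*) = H x* + g = (0, 0).
Eigenvalues of H: 5, 11.
Both eigenvalues > 0, so H is positive definite -> x* is a strict local min.

min


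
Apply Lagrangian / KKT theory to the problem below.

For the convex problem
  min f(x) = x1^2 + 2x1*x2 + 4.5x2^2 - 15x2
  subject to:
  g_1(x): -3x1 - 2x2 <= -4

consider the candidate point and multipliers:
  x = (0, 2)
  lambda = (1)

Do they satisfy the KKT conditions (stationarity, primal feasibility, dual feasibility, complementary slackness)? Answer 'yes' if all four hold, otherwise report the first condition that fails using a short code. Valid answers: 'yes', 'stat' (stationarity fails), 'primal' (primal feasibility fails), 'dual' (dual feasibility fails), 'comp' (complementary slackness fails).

Gradient of f: grad f(x) = Q x + c = (4, 3)
Constraint values g_i(x) = a_i^T x - b_i:
  g_1((0, 2)) = 0
Stationarity residual: grad f(x) + sum_i lambda_i a_i = (1, 1)
  -> stationarity FAILS
Primal feasibility (all g_i <= 0): OK
Dual feasibility (all lambda_i >= 0): OK
Complementary slackness (lambda_i * g_i(x) = 0 for all i): OK

Verdict: the first failing condition is stationarity -> stat.

stat
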